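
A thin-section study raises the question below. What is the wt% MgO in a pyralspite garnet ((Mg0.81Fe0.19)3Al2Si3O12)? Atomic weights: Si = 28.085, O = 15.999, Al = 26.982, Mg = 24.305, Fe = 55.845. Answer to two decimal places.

23.26 wt%

Formula mass = 421.100 g/mol.
2.43 Mg → 2.4300 mol MgO per formula unit; M(MgO) = 40.304, so MgO mass = 97.939 g.
97.939/421.100 × 100 = 23.26 wt%.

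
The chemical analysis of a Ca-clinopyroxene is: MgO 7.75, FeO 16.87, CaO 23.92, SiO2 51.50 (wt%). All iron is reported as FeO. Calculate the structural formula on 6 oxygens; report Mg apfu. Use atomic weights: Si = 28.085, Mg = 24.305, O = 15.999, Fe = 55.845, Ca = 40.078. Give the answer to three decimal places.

0.449 Mg apfu

MgO (M=40.304): mol = 0.19229; Mg = 0.19229, O = 0.19229.
FeO (M=71.844): mol = 0.23481; Fe = 0.23481, O = 0.23481.
CaO (M=56.077): mol = 0.42656; Ca = 0.42656, O = 0.42656.
SiO2 (M=60.083): mol = 0.85715; Si = 0.85715, O = 1.71430.
ΣO = 2.56796; factor = 6/ΣO = 2.33648.
Mg apfu = 0.19229 × 2.33648 = 0.449.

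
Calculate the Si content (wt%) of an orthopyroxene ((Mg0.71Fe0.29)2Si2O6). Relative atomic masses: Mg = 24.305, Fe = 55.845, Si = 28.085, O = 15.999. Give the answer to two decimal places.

25.64 wt%

Molar mass of (Mg0.71Fe0.29)2Si2O6: 1.42*24.305 + 0.58*55.845 + 2*28.085 + 6*15.999 = 219.067 g/mol.
Mass of Si per formula unit: 2 × 28.085 = 56.170 g.
Weight fraction Si = 56.170 / 219.067 = 0.2564.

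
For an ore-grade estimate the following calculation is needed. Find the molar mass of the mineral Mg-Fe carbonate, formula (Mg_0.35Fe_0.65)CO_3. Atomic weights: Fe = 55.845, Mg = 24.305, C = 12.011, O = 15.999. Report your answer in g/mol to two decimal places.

The formula mass is the sum 0.35(24.305) + 0.65(55.845) + 1(12.011) + 3(15.999).

104.81 g/mol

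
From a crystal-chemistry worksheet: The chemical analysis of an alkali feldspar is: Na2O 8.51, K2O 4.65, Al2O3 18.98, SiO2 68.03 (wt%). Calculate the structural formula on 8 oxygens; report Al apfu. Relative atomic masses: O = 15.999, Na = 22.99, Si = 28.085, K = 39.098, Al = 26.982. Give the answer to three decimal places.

Na2O (M=61.979): mol = 0.13730; Na = 0.27460, O = 0.13730.
K2O (M=94.195): mol = 0.04937; K = 0.09874, O = 0.04937.
Al2O3 (M=101.961): mol = 0.18615; Al = 0.37230, O = 0.55845.
SiO2 (M=60.083): mol = 1.13227; Si = 1.13227, O = 2.26454.
ΣO = 3.00966; factor = 8/ΣO = 2.65811.
Al apfu = 0.37230 × 2.65811 = 0.990.

0.990 Al apfu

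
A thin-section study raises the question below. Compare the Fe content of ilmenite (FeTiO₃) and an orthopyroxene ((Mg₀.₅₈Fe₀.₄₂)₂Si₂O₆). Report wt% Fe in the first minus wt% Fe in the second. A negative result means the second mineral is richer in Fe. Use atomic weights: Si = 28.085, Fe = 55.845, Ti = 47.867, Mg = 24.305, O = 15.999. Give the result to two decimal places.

16.17 percentage points

Fe in FeTiO₃: molar mass 151.709 g/mol; 1×55.845 = 55.845 g → 36.81 wt%.
Fe in (Mg₀.₅₈Fe₀.₄₂)₂Si₂O₆: molar mass 227.268 g/mol; 0.84×55.845 = 46.910 g → 20.64 wt%.
Difference = 36.81 − 20.64 = 16.17 percentage points.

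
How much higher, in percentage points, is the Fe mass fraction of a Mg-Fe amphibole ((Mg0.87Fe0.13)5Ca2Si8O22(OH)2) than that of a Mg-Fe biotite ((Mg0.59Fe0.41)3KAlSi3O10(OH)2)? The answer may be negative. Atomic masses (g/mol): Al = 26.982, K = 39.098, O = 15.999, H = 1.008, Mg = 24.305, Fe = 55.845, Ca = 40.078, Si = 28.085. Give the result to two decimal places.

M((Mg0.87Fe0.13)5Ca2Si8O22(OH)2) = 832.854 g/mol, so wt% Fe = 36.299/832.854 × 100 = 4.36%.
M((Mg0.59Fe0.41)3KAlSi3O10(OH)2) = 456.048 g/mol, so wt% Fe = 68.689/456.048 × 100 = 15.06%.
4.36 − 15.06 = -10.70 pp.

-10.70 percentage points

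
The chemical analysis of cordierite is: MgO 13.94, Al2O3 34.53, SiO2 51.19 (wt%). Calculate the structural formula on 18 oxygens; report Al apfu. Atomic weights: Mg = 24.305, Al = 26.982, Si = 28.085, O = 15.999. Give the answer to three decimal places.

13.94 wt% MgO ÷ 40.304 g/mol = 0.34587 mol, giving 0.34587 Mg and 0.34587 O.
34.53 wt% Al2O3 ÷ 101.961 g/mol = 0.33866 mol, giving 0.67732 Al and 1.01598 O.
51.19 wt% SiO2 ÷ 60.083 g/mol = 0.85199 mol, giving 0.85199 Si and 1.70398 O.
Oxygen sums to 3.06583; scaling by 18/3.06583 = 5.87117 puts the formula on 18 O.
Al: 0.67732 × 5.87117 = 3.977 atoms per formula unit.

3.977 Al apfu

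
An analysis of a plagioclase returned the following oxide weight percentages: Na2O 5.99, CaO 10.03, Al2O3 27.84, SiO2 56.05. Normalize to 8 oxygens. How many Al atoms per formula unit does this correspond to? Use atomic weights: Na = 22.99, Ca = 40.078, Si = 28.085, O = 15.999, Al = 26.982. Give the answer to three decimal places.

Na2O (M=61.979): mol = 0.09665; Na = 0.19330, O = 0.09665.
CaO (M=56.077): mol = 0.17886; Ca = 0.17886, O = 0.17886.
Al2O3 (M=101.961): mol = 0.27305; Al = 0.54610, O = 0.81915.
SiO2 (M=60.083): mol = 0.93288; Si = 0.93288, O = 1.86576.
ΣO = 2.96042; factor = 8/ΣO = 2.70232.
Al apfu = 0.54610 × 2.70232 = 1.476.

1.476 Al apfu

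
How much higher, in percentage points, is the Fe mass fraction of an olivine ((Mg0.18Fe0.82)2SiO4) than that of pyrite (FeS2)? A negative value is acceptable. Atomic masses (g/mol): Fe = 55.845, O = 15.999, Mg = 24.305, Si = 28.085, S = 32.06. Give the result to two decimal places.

1.05 percentage points

Fe in (Mg0.18Fe0.82)2SiO4: molar mass 192.417 g/mol; 1.64×55.845 = 91.586 g → 47.60 wt%.
Fe in FeS2: molar mass 119.965 g/mol; 1×55.845 = 55.845 g → 46.55 wt%.
Difference = 47.60 − 46.55 = 1.05 percentage points.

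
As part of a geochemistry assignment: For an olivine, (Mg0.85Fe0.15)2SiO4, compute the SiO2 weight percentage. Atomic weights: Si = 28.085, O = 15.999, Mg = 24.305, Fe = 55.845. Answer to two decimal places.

Formula mass = 150.153 g/mol.
1 Si → 1.0000 mol SiO2 per formula unit; M(SiO2) = 60.083, so SiO2 mass = 60.083 g.
60.083/150.153 × 100 = 40.01 wt%.

40.01 wt%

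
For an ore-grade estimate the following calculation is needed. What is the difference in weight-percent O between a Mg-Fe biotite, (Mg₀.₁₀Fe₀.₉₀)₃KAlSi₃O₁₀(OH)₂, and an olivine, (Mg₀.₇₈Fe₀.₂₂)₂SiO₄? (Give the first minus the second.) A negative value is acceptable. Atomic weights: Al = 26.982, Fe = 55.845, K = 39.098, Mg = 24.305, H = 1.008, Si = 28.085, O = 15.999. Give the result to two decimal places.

First mineral: 191.988 g O in 502.412 g formula = 38.21 wt% O.
Second mineral: 63.996 g O in 154.569 g formula = 41.40 wt% O.
38.21% − 41.40% gives a difference of -3.19 percentage points.

-3.19 percentage points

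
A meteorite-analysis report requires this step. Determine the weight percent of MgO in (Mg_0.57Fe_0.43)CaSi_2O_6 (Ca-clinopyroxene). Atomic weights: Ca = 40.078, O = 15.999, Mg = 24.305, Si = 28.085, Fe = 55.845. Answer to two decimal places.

Formula mass = 230.109 g/mol.
0.57 Mg → 0.5700 mol MgO per formula unit; M(MgO) = 40.304, so MgO mass = 22.973 g.
22.973/230.109 × 100 = 9.98 wt%.

9.98 wt%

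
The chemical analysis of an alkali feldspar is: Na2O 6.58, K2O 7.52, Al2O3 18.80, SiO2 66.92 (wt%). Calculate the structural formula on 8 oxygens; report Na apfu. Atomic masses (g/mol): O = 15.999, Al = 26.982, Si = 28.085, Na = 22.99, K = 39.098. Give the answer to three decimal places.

0.573 Na apfu

Na2O: 6.58/61.979 = 0.10616 mol → 0.21232 mol Na, 0.10616 mol O.
K2O: 7.52/94.195 = 0.07983 mol → 0.15966 mol K, 0.07983 mol O.
Al2O3: 18.80/101.961 = 0.18438 mol → 0.36876 mol Al, 0.55314 mol O.
SiO2: 66.92/60.083 = 1.11379 mol → 1.11379 mol Si, 2.22758 mol O.
Total oxygen = 2.96671 mol. Normalization factor = 8/2.96671 = 2.69659.
Na per 8 O = 0.21232 × 2.69659 = 0.573.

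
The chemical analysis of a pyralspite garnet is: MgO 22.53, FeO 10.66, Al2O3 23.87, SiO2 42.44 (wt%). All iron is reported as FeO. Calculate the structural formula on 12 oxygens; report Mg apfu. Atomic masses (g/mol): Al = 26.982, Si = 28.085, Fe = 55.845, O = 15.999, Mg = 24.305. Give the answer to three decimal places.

22.53 wt% MgO ÷ 40.304 g/mol = 0.55900 mol, giving 0.55900 Mg and 0.55900 O.
10.66 wt% FeO ÷ 71.844 g/mol = 0.14838 mol, giving 0.14838 Fe and 0.14838 O.
23.87 wt% Al2O3 ÷ 101.961 g/mol = 0.23411 mol, giving 0.46822 Al and 0.70233 O.
42.44 wt% SiO2 ÷ 60.083 g/mol = 0.70636 mol, giving 0.70636 Si and 1.41272 O.
Oxygen sums to 2.82243; scaling by 12/2.82243 = 4.25166 puts the formula on 12 O.
Mg: 0.55900 × 4.25166 = 2.377 atoms per formula unit.

2.377 Mg apfu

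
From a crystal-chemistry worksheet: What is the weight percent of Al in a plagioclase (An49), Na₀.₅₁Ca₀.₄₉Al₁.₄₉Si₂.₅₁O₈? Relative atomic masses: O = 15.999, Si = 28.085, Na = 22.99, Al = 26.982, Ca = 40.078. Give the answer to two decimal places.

14.89 mass %

Formula mass = 0.51·22.99 + 0.49·40.078 + 1.49·26.982 + 2.51·28.085 + 8·15.999 = 270.052 g/mol, of which 40.203 g is Al.
So Al makes up 40.203/270.052 = 0.1489 of the mass, i.e. 14.89%.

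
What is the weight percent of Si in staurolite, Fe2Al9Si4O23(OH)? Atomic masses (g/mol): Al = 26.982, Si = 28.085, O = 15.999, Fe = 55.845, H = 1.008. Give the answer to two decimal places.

13.19 weight percent

Formula mass = 2×55.845 + 9×26.982 + 4×28.085 + 24×15.999 + 1×1.008 = 851.852 g/mol, of which 112.340 g is Si.
So Si makes up 112.340/851.852 = 0.1319 of the mass, i.e. 13.19%.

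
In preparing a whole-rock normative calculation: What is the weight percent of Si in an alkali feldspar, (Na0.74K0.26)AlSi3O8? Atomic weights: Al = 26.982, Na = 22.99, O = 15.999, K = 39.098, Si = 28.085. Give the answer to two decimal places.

M((Na0.74K0.26)AlSi3O8) = 266.407 g/mol.
Si contributes 3 × 28.085 = 84.255 g per mole.
84.255/266.407 = 0.3163 → 31.63%.

31.63 weight percent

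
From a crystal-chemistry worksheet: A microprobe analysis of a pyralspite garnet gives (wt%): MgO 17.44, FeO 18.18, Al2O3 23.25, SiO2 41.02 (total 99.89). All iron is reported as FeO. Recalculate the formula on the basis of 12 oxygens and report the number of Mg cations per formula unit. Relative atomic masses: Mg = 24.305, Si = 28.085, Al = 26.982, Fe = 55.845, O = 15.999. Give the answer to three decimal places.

1.898 Mg apfu

MgO: 17.44/40.304 = 0.43271 mol → 0.43271 mol Mg, 0.43271 mol O.
FeO: 18.18/71.844 = 0.25305 mol → 0.25305 mol Fe, 0.25305 mol O.
Al2O3: 23.25/101.961 = 0.22803 mol → 0.45606 mol Al, 0.68409 mol O.
SiO2: 41.02/60.083 = 0.68272 mol → 0.68272 mol Si, 1.36544 mol O.
Total oxygen = 2.73529 mol. Normalization factor = 12/2.73529 = 4.38710.
Mg per 12 O = 0.43271 × 4.38710 = 1.898.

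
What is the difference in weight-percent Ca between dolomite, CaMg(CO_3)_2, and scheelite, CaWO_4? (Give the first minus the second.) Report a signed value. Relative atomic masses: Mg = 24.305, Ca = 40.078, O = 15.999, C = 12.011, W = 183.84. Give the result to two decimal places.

First mineral: 40.078 g Ca in 184.399 g formula = 21.73 wt% Ca.
Second mineral: 40.078 g Ca in 287.914 g formula = 13.92 wt% Ca.
21.73% − 13.92% gives a difference of 7.81 percentage points.

7.81 percentage points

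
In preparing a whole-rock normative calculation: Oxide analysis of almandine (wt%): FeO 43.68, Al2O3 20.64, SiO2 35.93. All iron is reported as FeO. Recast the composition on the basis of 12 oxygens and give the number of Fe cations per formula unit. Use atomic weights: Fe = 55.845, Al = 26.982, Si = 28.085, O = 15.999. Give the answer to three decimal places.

FeO: 43.68/71.844 = 0.60798 mol → 0.60798 mol Fe, 0.60798 mol O.
Al2O3: 20.64/101.961 = 0.20243 mol → 0.40486 mol Al, 0.60729 mol O.
SiO2: 35.93/60.083 = 0.59801 mol → 0.59801 mol Si, 1.19602 mol O.
Total oxygen = 2.41129 mol. Normalization factor = 12/2.41129 = 4.97659.
Fe per 12 O = 0.60798 × 4.97659 = 3.026.

3.026 Fe apfu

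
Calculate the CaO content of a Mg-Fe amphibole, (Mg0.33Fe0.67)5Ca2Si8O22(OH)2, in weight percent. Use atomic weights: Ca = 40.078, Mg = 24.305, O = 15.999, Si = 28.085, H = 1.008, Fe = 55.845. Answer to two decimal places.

Molar mass of (Mg0.33Fe0.67)5Ca2Si8O22(OH)2 = 1.65*24.305 + 3.35*55.845 + 2*40.078 + 8*28.085 + 24*15.999 + 2*1.008 = 918.012 g/mol.
Each formula unit contains 2 Ca, equivalent to 2/1 = 2.0000 mol CaO.
M(CaO) = 1×40.078 + 1×15.999 = 56.077 g/mol.
Mass of CaO per formula unit = 2.0000 × 56.077 = 112.154 g.
CaO wt% = 112.154 / 918.012 × 100 = 12.22%.

12.22 wt%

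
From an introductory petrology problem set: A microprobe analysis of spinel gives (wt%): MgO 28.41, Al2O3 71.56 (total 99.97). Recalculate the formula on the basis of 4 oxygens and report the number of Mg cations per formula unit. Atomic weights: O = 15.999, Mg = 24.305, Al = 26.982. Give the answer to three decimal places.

1.003 Mg apfu

28.41 wt% MgO ÷ 40.304 g/mol = 0.70489 mol, giving 0.70489 Mg and 0.70489 O.
71.56 wt% Al2O3 ÷ 101.961 g/mol = 0.70184 mol, giving 1.40368 Al and 2.10552 O.
Oxygen sums to 2.81041; scaling by 4/2.81041 = 1.42328 puts the formula on 4 O.
Mg: 0.70489 × 1.42328 = 1.003 atoms per formula unit.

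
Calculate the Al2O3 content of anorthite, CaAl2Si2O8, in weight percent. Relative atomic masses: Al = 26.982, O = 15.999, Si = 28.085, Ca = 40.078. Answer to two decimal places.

36.65 wt%

Formula mass = 278.204 g/mol.
2 Al → 1.0000 mol Al2O3 per formula unit; M(Al2O3) = 101.961, so Al2O3 mass = 101.961 g.
101.961/278.204 × 100 = 36.65 wt%.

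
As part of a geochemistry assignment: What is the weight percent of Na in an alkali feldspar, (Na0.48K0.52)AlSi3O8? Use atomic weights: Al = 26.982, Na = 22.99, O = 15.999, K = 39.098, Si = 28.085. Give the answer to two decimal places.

Molar mass of (Na0.48K0.52)AlSi3O8: 0.48×22.99 + 0.52×39.098 + 1×26.982 + 3×28.085 + 8×15.999 = 270.595 g/mol.
Mass of Na per formula unit: 0.48 × 22.99 = 11.035 g.
Weight fraction Na = 11.035 / 270.595 = 0.0408.

4.08 weight percent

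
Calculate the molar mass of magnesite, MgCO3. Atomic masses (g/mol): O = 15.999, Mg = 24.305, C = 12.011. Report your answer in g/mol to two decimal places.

Mg: 1 × 24.305 = 24.3050
C: 1 × 12.011 = 12.0110
O: 3 × 15.999 = 47.9970
Summing the contributions gives the formula mass.

84.31 g/mol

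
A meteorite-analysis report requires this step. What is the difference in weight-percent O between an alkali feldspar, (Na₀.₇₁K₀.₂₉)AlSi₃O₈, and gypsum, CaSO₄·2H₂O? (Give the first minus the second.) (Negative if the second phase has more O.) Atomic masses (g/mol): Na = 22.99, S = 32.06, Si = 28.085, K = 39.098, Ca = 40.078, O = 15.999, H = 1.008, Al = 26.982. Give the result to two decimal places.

O in (Na₀.₇₁K₀.₂₉)AlSi₃O₈: molar mass 266.890 g/mol; 8×15.999 = 127.992 g → 47.96 wt%.
O in CaSO₄·2H₂O: molar mass 172.164 g/mol; 6×15.999 = 95.994 g → 55.76 wt%.
Difference = 47.96 − 55.76 = -7.80 percentage points.

-7.80 percentage points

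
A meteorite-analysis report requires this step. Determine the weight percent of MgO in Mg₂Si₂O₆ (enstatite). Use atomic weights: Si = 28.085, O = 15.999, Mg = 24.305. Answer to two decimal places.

40.15 wt%

M(Mg₂Si₂O₆) = 200.774 g/mol; M(MgO) = 40.304 g/mol.
Moles MgO per formula unit = 2 Mg ÷ 1 = 2.0000.
MgO fraction = (2.0000 × 40.304) / 200.774 = 80.608/200.774 = 0.4015.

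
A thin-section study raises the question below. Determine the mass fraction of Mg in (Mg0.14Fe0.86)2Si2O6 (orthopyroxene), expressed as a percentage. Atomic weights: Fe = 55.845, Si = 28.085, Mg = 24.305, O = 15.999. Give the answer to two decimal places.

M((Mg0.14Fe0.86)2Si2O6) = 255.023 g/mol.
Mg contributes 0.28 × 24.305 = 6.805 g per mole.
6.805/255.023 = 0.0267 → 2.67%.

2.67 mass %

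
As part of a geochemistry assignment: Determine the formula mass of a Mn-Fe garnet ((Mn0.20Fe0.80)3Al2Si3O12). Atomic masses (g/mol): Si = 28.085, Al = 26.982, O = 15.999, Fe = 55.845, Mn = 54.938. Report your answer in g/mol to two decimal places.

The formula mass is the sum 0.60·54.938 + 2.40·55.845 + 2·26.982 + 3·28.085 + 12·15.999.

497.20 g/mol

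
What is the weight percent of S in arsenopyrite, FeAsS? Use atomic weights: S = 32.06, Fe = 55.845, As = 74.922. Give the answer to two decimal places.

Formula mass = 1*55.845 + 1*74.922 + 1*32.06 = 162.827 g/mol, of which 32.060 g is S.
So S makes up 32.060/162.827 = 0.1969 of the mass, i.e. 19.69%.

19.69 weight percent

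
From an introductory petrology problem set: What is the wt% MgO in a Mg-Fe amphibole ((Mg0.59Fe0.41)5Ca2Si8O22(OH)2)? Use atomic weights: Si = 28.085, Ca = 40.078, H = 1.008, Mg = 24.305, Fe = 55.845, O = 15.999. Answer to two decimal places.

13.56 wt%

Molar mass of (Mg0.59Fe0.41)5Ca2Si8O22(OH)2 = 2.95×24.305 + 2.05×55.845 + 2×40.078 + 8×28.085 + 24×15.999 + 2×1.008 = 877.010 g/mol.
Each formula unit contains 2.95 Mg, equivalent to 2.95/1 = 2.9500 mol MgO.
M(MgO) = 1×24.305 + 1×15.999 = 40.304 g/mol.
Mass of MgO per formula unit = 2.9500 × 40.304 = 118.897 g.
MgO wt% = 118.897 / 877.010 × 100 = 13.56%.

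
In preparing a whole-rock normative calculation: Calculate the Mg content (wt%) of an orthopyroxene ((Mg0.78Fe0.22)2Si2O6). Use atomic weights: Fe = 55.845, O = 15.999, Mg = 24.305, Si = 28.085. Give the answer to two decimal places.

Molar mass of (Mg0.78Fe0.22)2Si2O6: 1.56×24.305 + 0.44×55.845 + 2×28.085 + 6×15.999 = 214.652 g/mol.
Mass of Mg per formula unit: 1.56 × 24.305 = 37.916 g.
Weight fraction Mg = 37.916 / 214.652 = 0.1766.

17.66 wt%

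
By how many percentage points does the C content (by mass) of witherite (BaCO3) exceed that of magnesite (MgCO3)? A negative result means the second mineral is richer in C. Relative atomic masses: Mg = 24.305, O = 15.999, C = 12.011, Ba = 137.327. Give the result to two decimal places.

-8.16 percentage points

C in BaCO3: molar mass 197.335 g/mol; 1×12.011 = 12.011 g → 6.09 wt%.
C in MgCO3: molar mass 84.313 g/mol; 1×12.011 = 12.011 g → 14.25 wt%.
Difference = 6.09 − 14.25 = -8.16 percentage points.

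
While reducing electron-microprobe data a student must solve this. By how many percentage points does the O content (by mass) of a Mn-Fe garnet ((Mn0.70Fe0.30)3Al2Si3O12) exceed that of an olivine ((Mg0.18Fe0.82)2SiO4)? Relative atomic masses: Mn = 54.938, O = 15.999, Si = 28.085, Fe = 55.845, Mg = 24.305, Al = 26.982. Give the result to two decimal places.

5.46 percentage points

O in (Mn0.70Fe0.30)3Al2Si3O12: molar mass 495.837 g/mol; 12×15.999 = 191.988 g → 38.72 wt%.
O in (Mg0.18Fe0.82)2SiO4: molar mass 192.417 g/mol; 4×15.999 = 63.996 g → 33.26 wt%.
Difference = 38.72 − 33.26 = 5.46 percentage points.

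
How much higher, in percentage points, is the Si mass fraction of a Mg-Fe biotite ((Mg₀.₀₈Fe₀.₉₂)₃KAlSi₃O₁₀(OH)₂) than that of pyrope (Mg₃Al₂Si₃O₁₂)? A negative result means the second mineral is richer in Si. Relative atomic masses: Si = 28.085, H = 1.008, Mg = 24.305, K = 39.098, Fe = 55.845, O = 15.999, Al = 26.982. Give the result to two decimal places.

-4.19 percentage points

Si in (Mg₀.₀₈Fe₀.₉₂)₃KAlSi₃O₁₀(OH)₂: molar mass 504.304 g/mol; 3×28.085 = 84.255 g → 16.71 wt%.
Si in Mg₃Al₂Si₃O₁₂: molar mass 403.122 g/mol; 3×28.085 = 84.255 g → 20.90 wt%.
Difference = 16.71 − 20.90 = -4.19 percentage points.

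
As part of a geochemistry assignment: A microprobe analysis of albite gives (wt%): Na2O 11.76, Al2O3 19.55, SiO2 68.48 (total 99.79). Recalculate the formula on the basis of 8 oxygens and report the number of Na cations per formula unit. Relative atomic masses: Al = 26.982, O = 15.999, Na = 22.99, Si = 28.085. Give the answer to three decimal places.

11.76 wt% Na2O ÷ 61.979 g/mol = 0.18974 mol, giving 0.37948 Na and 0.18974 O.
19.55 wt% Al2O3 ÷ 101.961 g/mol = 0.19174 mol, giving 0.38348 Al and 0.57522 O.
68.48 wt% SiO2 ÷ 60.083 g/mol = 1.13976 mol, giving 1.13976 Si and 2.27952 O.
Oxygen sums to 3.04448; scaling by 8/3.04448 = 2.62771 puts the formula on 8 O.
Na: 0.37948 × 2.62771 = 0.997 atoms per formula unit.

0.997 Na apfu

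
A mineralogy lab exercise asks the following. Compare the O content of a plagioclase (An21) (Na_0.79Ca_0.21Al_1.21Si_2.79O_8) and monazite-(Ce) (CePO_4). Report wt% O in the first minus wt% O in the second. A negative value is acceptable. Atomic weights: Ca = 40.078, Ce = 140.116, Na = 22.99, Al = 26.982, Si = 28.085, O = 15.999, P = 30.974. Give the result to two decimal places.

First mineral: 127.992 g O in 265.576 g formula = 48.19 wt% O.
Second mineral: 63.996 g O in 235.086 g formula = 27.22 wt% O.
48.19% − 27.22% gives a difference of 20.97 percentage points.

20.97 percentage points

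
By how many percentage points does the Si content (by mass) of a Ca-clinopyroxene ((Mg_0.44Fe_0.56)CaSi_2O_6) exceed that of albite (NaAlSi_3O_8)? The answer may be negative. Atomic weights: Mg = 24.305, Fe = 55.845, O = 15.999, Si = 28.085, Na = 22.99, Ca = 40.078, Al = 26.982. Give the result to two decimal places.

-8.15 percentage points

M((Mg_0.44Fe_0.56)CaSi_2O_6) = 234.209 g/mol, so wt% Si = 56.170/234.209 × 100 = 23.98%.
M(NaAlSi_3O_8) = 262.219 g/mol, so wt% Si = 84.255/262.219 × 100 = 32.13%.
23.98 − 32.13 = -8.15 pp.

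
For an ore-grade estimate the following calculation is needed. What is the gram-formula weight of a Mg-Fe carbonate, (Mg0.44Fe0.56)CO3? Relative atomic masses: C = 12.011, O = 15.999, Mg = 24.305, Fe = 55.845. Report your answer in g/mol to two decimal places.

M = 0.44×24.305 + 0.56×55.845 + 1×12.011 + 3×15.999

101.98 g/mol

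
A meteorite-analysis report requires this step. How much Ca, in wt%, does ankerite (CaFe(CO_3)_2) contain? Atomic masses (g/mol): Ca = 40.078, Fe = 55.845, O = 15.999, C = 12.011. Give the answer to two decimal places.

18.56 wt%

Molar mass of CaFe(CO_3)_2: 1*40.078 + 1*55.845 + 2*12.011 + 6*15.999 = 215.939 g/mol.
Mass of Ca per formula unit: 1 × 40.078 = 40.078 g.
Weight fraction Ca = 40.078 / 215.939 = 0.1856.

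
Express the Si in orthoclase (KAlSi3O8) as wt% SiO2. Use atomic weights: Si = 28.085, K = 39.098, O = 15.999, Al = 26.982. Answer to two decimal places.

M(KAlSi3O8) = 278.327 g/mol; M(SiO2) = 60.083 g/mol.
Moles SiO2 per formula unit = 3 Si ÷ 1 = 3.0000.
SiO2 fraction = (3.0000 × 60.083) / 278.327 = 180.249/278.327 = 0.6476.

64.76 wt%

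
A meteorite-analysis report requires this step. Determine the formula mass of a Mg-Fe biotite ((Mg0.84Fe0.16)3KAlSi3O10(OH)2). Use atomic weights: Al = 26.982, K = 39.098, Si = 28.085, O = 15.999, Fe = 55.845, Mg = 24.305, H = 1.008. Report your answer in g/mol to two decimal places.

Mg: 2.52 × 24.305 = 61.2486
Fe: 0.48 × 55.845 = 26.8056
K: 1 × 39.098 = 39.0980
Al: 1 × 26.982 = 26.9820
Si: 3 × 28.085 = 84.2550
O: 12 × 15.999 = 191.9880
H: 2 × 1.008 = 2.0160
Summing the contributions gives the formula mass.

432.39 g/mol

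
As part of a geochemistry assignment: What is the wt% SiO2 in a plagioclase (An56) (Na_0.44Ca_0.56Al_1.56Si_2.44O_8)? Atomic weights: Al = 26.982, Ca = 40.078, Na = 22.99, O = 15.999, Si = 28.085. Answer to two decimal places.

Formula mass = 271.171 g/mol.
2.44 Si → 2.4400 mol SiO2 per formula unit; M(SiO2) = 60.083, so SiO2 mass = 146.603 g.
146.603/271.171 × 100 = 54.06 wt%.

54.06 wt%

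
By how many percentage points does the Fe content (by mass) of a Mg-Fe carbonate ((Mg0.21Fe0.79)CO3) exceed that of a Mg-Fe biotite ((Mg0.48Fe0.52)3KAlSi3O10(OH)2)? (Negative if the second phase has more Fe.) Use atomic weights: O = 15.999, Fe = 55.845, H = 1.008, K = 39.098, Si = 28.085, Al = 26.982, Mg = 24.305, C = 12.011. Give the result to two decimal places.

21.71 percentage points

First mineral: 44.118 g Fe in 109.230 g formula = 40.39 wt% Fe.
Second mineral: 87.118 g Fe in 466.456 g formula = 18.68 wt% Fe.
40.39% − 18.68% gives a difference of 21.71 percentage points.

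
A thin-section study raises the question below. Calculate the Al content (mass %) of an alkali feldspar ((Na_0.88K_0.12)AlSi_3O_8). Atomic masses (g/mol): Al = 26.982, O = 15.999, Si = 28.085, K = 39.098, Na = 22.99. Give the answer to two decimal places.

Formula mass = 0.88*22.99 + 0.12*39.098 + 1*26.982 + 3*28.085 + 8*15.999 = 264.152 g/mol, of which 26.982 g is Al.
So Al makes up 26.982/264.152 = 0.1021 of the mass, i.e. 10.21%.

10.21 mass %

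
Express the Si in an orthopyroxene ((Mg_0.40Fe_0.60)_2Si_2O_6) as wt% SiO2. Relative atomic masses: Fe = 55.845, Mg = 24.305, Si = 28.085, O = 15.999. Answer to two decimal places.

50.36 wt%

M((Mg_0.40Fe_0.60)_2Si_2O_6) = 238.622 g/mol; M(SiO2) = 60.083 g/mol.
Moles SiO2 per formula unit = 2 Si ÷ 1 = 2.0000.
SiO2 fraction = (2.0000 × 60.083) / 238.622 = 120.166/238.622 = 0.5036.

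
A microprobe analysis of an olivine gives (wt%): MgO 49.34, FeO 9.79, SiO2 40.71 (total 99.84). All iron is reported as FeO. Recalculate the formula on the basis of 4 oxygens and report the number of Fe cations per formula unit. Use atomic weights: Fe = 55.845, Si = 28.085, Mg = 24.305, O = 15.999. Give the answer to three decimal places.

0.201 Fe apfu

MgO: 49.34/40.304 = 1.22420 mol → 1.22420 mol Mg, 1.22420 mol O.
FeO: 9.79/71.844 = 0.13627 mol → 0.13627 mol Fe, 0.13627 mol O.
SiO2: 40.71/60.083 = 0.67756 mol → 0.67756 mol Si, 1.35512 mol O.
Total oxygen = 2.71559 mol. Normalization factor = 4/2.71559 = 1.47298.
Fe per 4 O = 0.13627 × 1.47298 = 0.201.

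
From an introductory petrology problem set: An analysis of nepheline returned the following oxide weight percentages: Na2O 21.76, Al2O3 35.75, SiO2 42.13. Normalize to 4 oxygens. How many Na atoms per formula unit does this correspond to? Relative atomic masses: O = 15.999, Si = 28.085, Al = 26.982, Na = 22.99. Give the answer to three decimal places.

1.001 Na apfu

Na2O (M=61.979): mol = 0.35109; Na = 0.70218, O = 0.35109.
Al2O3 (M=101.961): mol = 0.35062; Al = 0.70124, O = 1.05186.
SiO2 (M=60.083): mol = 0.70120; Si = 0.70120, O = 1.40240.
ΣO = 2.80535; factor = 4/ΣO = 1.42585.
Na apfu = 0.70218 × 1.42585 = 1.001.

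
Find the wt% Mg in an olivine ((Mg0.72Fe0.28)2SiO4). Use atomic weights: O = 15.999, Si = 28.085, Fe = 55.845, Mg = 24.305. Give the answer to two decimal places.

22.10 mass %

M((Mg0.72Fe0.28)2SiO4) = 158.353 g/mol.
Mg contributes 1.44 × 24.305 = 34.999 g per mole.
34.999/158.353 = 0.2210 → 22.10%.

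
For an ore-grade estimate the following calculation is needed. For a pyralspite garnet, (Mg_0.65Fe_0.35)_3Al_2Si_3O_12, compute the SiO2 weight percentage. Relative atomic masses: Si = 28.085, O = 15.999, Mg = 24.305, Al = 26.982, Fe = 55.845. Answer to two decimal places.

M((Mg_0.65Fe_0.35)_3Al_2Si_3O_12) = 436.239 g/mol; M(SiO2) = 60.083 g/mol.
Moles SiO2 per formula unit = 3 Si ÷ 1 = 3.0000.
SiO2 fraction = (3.0000 × 60.083) / 436.239 = 180.249/436.239 = 0.4132.

41.32 wt%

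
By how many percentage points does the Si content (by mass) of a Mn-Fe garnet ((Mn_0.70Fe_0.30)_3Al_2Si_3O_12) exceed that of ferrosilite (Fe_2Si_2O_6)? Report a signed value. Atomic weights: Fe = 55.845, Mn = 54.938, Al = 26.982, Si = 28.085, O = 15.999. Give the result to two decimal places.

First mineral: 84.255 g Si in 495.837 g formula = 16.99 wt% Si.
Second mineral: 56.170 g Si in 263.854 g formula = 21.29 wt% Si.
16.99% − 21.29% gives a difference of -4.30 percentage points.

-4.30 percentage points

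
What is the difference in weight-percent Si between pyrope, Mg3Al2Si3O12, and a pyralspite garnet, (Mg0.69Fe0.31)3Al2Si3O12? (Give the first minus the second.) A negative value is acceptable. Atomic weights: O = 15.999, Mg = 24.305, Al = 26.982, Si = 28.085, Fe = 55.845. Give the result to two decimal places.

1.42 percentage points

M(Mg3Al2Si3O12) = 403.122 g/mol, so wt% Si = 84.255/403.122 × 100 = 20.90%.
M((Mg0.69Fe0.31)3Al2Si3O12) = 432.454 g/mol, so wt% Si = 84.255/432.454 × 100 = 19.48%.
20.90 − 19.48 = 1.42 pp.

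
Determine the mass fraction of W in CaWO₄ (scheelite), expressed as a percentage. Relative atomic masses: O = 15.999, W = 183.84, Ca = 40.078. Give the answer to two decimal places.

Molar mass of CaWO₄: 1·40.078 + 1·183.84 + 4·15.999 = 287.914 g/mol.
Mass of W per formula unit: 1 × 183.84 = 183.840 g.
Weight fraction W = 183.840 / 287.914 = 0.6385.

63.85 mass %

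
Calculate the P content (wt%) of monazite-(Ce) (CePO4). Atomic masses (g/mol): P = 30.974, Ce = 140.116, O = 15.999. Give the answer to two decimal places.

13.18 wt%

Molar mass of CePO4: 1*140.116 + 1*30.974 + 4*15.999 = 235.086 g/mol.
Mass of P per formula unit: 1 × 30.974 = 30.974 g.
Weight fraction P = 30.974 / 235.086 = 0.1318.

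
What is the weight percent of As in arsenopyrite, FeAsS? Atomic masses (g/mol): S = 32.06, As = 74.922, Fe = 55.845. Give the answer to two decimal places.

46.01 wt%

Molar mass of FeAsS: 1*55.845 + 1*74.922 + 1*32.06 = 162.827 g/mol.
Mass of As per formula unit: 1 × 74.922 = 74.922 g.
Weight fraction As = 74.922 / 162.827 = 0.4601.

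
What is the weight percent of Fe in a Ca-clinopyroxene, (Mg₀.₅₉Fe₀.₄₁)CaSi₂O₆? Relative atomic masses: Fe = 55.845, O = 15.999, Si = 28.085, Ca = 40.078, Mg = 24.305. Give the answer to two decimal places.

M((Mg₀.₅₉Fe₀.₄₁)CaSi₂O₆) = 229.478 g/mol.
Fe contributes 0.41 × 55.845 = 22.896 g per mole.
22.896/229.478 = 0.0998 → 9.98%.

9.98 mass %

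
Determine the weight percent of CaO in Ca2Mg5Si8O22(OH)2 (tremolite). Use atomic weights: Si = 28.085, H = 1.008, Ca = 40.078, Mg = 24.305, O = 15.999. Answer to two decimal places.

13.81 wt%

Molar mass of Ca2Mg5Si8O22(OH)2 = 2*40.078 + 5*24.305 + 8*28.085 + 24*15.999 + 2*1.008 = 812.353 g/mol.
Each formula unit contains 2 Ca, equivalent to 2/1 = 2.0000 mol CaO.
M(CaO) = 1×40.078 + 1×15.999 = 56.077 g/mol.
Mass of CaO per formula unit = 2.0000 × 56.077 = 112.154 g.
CaO wt% = 112.154 / 812.353 × 100 = 13.81%.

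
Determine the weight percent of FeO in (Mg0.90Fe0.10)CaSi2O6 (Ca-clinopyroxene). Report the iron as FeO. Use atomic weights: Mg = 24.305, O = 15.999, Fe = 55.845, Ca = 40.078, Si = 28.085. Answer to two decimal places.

3.27 wt%

Formula mass = 219.701 g/mol.
0.10 Fe → 0.1000 mol FeO per formula unit; M(FeO) = 71.844, so FeO mass = 7.184 g.
7.184/219.701 × 100 = 3.27 wt%.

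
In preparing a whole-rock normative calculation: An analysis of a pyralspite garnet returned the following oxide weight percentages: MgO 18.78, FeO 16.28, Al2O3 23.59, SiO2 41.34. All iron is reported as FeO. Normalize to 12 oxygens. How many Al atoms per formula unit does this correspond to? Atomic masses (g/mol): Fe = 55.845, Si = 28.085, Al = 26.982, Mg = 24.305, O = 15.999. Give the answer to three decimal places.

2.010 Al apfu

MgO: 18.78/40.304 = 0.46596 mol → 0.46596 mol Mg, 0.46596 mol O.
FeO: 16.28/71.844 = 0.22660 mol → 0.22660 mol Fe, 0.22660 mol O.
Al2O3: 23.59/101.961 = 0.23136 mol → 0.46272 mol Al, 0.69408 mol O.
SiO2: 41.34/60.083 = 0.68805 mol → 0.68805 mol Si, 1.37610 mol O.
Total oxygen = 2.76274 mol. Normalization factor = 12/2.76274 = 4.34351.
Al per 12 O = 0.46272 × 4.34351 = 2.010.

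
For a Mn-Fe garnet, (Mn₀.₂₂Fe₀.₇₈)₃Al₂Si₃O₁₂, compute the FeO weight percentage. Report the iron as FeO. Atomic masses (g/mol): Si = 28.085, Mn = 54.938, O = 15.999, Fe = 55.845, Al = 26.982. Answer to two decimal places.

M((Mn₀.₂₂Fe₀.₇₈)₃Al₂Si₃O₁₂) = 497.143 g/mol; M(FeO) = 71.844 g/mol.
Moles FeO per formula unit = 2.34 Fe ÷ 1 = 2.3400.
FeO fraction = (2.3400 × 71.844) / 497.143 = 168.115/497.143 = 0.3382.

33.82 wt%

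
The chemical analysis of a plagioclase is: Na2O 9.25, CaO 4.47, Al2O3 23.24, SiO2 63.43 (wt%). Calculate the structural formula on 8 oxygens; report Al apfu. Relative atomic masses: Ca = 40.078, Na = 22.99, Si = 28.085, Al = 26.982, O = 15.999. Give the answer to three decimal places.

1.206 Al apfu

Na2O: 9.25/61.979 = 0.14924 mol → 0.29848 mol Na, 0.14924 mol O.
CaO: 4.47/56.077 = 0.07971 mol → 0.07971 mol Ca, 0.07971 mol O.
Al2O3: 23.24/101.961 = 0.22793 mol → 0.45586 mol Al, 0.68379 mol O.
SiO2: 63.43/60.083 = 1.05571 mol → 1.05571 mol Si, 2.11142 mol O.
Total oxygen = 3.02416 mol. Normalization factor = 8/3.02416 = 2.64536.
Al per 8 O = 0.45586 × 2.64536 = 1.206.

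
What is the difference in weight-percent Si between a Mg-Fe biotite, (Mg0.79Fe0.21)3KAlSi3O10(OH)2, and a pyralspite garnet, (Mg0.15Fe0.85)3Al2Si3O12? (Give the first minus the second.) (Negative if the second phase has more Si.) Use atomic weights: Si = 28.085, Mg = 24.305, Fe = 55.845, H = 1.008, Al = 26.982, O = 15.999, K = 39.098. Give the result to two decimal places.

Si in (Mg0.79Fe0.21)3KAlSi3O10(OH)2: molar mass 437.124 g/mol; 3×28.085 = 84.255 g → 19.27 wt%.
Si in (Mg0.15Fe0.85)3Al2Si3O12: molar mass 483.549 g/mol; 3×28.085 = 84.255 g → 17.42 wt%.
Difference = 19.27 − 17.42 = 1.85 percentage points.

1.85 percentage points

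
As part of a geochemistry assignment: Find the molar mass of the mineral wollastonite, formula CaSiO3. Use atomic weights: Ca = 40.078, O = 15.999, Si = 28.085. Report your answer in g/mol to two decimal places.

116.16 g/mol

Ca: 1 × 40.078 = 40.0780
Si: 1 × 28.085 = 28.0850
O: 3 × 15.999 = 47.9970
Summing the contributions gives the formula mass.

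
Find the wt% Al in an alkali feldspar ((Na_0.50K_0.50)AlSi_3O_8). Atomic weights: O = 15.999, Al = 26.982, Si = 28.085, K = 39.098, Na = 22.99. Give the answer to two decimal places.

9.98 mass %

M((Na_0.50K_0.50)AlSi_3O_8) = 270.273 g/mol.
Al contributes 1 × 26.982 = 26.982 g per mole.
26.982/270.273 = 0.0998 → 9.98%.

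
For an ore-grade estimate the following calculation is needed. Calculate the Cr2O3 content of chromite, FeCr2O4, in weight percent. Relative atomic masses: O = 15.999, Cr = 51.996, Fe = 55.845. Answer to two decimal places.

67.90 wt%

Formula mass = 223.833 g/mol.
2 Cr → 1.0000 mol Cr2O3 per formula unit; M(Cr2O3) = 151.989, so Cr2O3 mass = 151.989 g.
151.989/223.833 × 100 = 67.90 wt%.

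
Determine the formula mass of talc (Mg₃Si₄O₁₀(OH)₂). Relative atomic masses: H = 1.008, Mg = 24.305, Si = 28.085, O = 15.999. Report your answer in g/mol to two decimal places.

The formula mass is the sum 3×24.305 + 4×28.085 + 12×15.999 + 2×1.008.

379.26 g/mol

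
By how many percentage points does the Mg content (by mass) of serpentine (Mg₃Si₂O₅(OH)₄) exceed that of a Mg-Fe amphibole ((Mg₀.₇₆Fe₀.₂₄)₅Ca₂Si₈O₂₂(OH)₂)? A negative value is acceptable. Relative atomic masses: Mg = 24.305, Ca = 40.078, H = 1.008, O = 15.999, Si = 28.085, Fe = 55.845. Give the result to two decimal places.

First mineral: 72.915 g Mg in 277.108 g formula = 26.31 wt% Mg.
Second mineral: 92.359 g Mg in 850.201 g formula = 10.86 wt% Mg.
26.31% − 10.86% gives a difference of 15.45 percentage points.

15.45 percentage points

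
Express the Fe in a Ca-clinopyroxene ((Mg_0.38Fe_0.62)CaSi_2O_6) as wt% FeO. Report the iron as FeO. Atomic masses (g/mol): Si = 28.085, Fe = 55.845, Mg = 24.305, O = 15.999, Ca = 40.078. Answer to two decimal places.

18.87 wt%

M((Mg_0.38Fe_0.62)CaSi_2O_6) = 236.102 g/mol; M(FeO) = 71.844 g/mol.
Moles FeO per formula unit = 0.62 Fe ÷ 1 = 0.6200.
FeO fraction = (0.6200 × 71.844) / 236.102 = 44.543/236.102 = 0.1887.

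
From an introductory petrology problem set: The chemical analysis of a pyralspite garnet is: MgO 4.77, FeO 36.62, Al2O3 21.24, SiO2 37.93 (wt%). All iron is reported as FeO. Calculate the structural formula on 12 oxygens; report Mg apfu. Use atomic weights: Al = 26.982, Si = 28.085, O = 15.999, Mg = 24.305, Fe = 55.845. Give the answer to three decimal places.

MgO (M=40.304): mol = 0.11835; Mg = 0.11835, O = 0.11835.
FeO (M=71.844): mol = 0.50972; Fe = 0.50972, O = 0.50972.
Al2O3 (M=101.961): mol = 0.20831; Al = 0.41662, O = 0.62493.
SiO2 (M=60.083): mol = 0.63129; Si = 0.63129, O = 1.26258.
ΣO = 2.51558; factor = 12/ΣO = 4.77027.
Mg apfu = 0.11835 × 4.77027 = 0.565.

0.565 Mg apfu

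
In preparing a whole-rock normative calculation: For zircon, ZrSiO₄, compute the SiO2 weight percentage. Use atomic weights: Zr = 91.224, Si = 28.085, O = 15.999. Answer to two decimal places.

Formula mass = 183.305 g/mol.
1 Si → 1.0000 mol SiO2 per formula unit; M(SiO2) = 60.083, so SiO2 mass = 60.083 g.
60.083/183.305 × 100 = 32.78 wt%.

32.78 wt%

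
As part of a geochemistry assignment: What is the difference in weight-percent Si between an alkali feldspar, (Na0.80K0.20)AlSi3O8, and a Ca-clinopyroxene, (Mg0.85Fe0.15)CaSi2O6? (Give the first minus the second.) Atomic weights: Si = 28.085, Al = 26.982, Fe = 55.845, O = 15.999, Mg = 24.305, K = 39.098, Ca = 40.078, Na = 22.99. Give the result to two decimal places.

6.36 percentage points

First mineral: 84.255 g Si in 265.441 g formula = 31.74 wt% Si.
Second mineral: 56.170 g Si in 221.278 g formula = 25.38 wt% Si.
31.74% − 25.38% gives a difference of 6.36 percentage points.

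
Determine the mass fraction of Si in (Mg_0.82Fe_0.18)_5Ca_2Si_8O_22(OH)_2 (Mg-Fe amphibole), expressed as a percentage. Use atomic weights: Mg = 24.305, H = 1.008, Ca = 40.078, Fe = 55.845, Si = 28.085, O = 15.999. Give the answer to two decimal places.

26.72 weight percent

Molar mass of (Mg_0.82Fe_0.18)_5Ca_2Si_8O_22(OH)_2: 4.10*24.305 + 0.90*55.845 + 2*40.078 + 8*28.085 + 24*15.999 + 2*1.008 = 840.739 g/mol.
Mass of Si per formula unit: 8 × 28.085 = 224.680 g.
Weight fraction Si = 224.680 / 840.739 = 0.2672.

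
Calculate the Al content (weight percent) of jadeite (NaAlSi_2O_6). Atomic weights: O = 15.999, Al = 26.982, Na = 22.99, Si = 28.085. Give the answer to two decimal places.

Molar mass of NaAlSi_2O_6: 1*22.99 + 1*26.982 + 2*28.085 + 6*15.999 = 202.136 g/mol.
Mass of Al per formula unit: 1 × 26.982 = 26.982 g.
Weight fraction Al = 26.982 / 202.136 = 0.1335.

13.35 weight percent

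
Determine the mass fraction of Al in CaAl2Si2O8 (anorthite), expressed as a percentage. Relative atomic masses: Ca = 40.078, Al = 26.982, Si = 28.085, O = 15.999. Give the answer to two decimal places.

Molar mass of CaAl2Si2O8: 1·40.078 + 2·26.982 + 2·28.085 + 8·15.999 = 278.204 g/mol.
Mass of Al per formula unit: 2 × 26.982 = 53.964 g.
Weight fraction Al = 53.964 / 278.204 = 0.1940.

19.40 mass %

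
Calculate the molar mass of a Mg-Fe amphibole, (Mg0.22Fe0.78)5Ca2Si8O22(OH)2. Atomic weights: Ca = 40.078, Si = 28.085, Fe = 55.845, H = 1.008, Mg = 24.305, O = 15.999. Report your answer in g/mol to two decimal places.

The formula mass is the sum 1.10·24.305 + 3.90·55.845 + 2·40.078 + 8·28.085 + 24·15.999 + 2·1.008.

935.36 g/mol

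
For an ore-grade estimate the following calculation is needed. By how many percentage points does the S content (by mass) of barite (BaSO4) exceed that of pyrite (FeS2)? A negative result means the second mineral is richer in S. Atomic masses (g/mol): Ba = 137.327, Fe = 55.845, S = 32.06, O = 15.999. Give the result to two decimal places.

S in BaSO4: molar mass 233.383 g/mol; 1×32.06 = 32.060 g → 13.74 wt%.
S in FeS2: molar mass 119.965 g/mol; 2×32.06 = 64.120 g → 53.45 wt%.
Difference = 13.74 − 53.45 = -39.71 percentage points.

-39.71 percentage points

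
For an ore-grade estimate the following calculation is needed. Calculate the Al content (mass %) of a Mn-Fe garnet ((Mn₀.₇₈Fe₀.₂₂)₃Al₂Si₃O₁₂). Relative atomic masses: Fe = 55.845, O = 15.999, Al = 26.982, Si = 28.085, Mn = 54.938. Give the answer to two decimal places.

M((Mn₀.₇₈Fe₀.₂₂)₃Al₂Si₃O₁₂) = 495.620 g/mol.
Al contributes 2 × 26.982 = 53.964 g per mole.
53.964/495.620 = 0.1089 → 10.89%.

10.89 mass %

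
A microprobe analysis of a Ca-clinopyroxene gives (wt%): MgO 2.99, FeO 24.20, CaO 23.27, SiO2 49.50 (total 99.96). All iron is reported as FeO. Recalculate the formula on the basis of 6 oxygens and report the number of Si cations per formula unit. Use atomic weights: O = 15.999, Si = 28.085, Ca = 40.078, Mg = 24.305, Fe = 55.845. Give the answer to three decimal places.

1.998 Si apfu

2.99 wt% MgO ÷ 40.304 g/mol = 0.07419 mol, giving 0.07419 Mg and 0.07419 O.
24.20 wt% FeO ÷ 71.844 g/mol = 0.33684 mol, giving 0.33684 Fe and 0.33684 O.
23.27 wt% CaO ÷ 56.077 g/mol = 0.41497 mol, giving 0.41497 Ca and 0.41497 O.
49.50 wt% SiO2 ÷ 60.083 g/mol = 0.82386 mol, giving 0.82386 Si and 1.64772 O.
Oxygen sums to 2.47372; scaling by 6/2.47372 = 2.42550 puts the formula on 6 O.
Si: 0.82386 × 2.42550 = 1.998 atoms per formula unit.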